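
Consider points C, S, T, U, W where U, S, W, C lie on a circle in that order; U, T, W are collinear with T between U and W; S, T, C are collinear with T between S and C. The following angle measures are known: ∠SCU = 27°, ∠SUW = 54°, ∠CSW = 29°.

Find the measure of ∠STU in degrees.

∠STU = 56°

1. ∠SWU = 27°  [same arc US]
2. ∠STW = 124°  [△STW]
3. ∠STU = 56°  [linear pair at T on UW]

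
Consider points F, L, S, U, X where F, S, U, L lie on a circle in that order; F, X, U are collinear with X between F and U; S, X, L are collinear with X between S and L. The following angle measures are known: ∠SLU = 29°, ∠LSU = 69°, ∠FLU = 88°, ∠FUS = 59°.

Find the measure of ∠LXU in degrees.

∠LXU = 128°

1. ∠LFU = 69°  [same arc UL]
2. ∠FUL = 23°  [△FUL]
3. ∠LXU = 128°  [△UXL]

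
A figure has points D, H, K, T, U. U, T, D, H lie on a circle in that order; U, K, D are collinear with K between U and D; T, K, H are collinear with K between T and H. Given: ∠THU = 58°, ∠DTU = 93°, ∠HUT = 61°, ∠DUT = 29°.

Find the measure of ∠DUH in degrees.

∠DUH = 32°

1. ∠HTU = 61°  [△UTH]
2. ∠DHU = 87°  [cyclic UTDH, opposite ∠T+∠H]
3. ∠HDU = 61°  [same arc UH]
4. ∠DUH = 32°  [△UDH]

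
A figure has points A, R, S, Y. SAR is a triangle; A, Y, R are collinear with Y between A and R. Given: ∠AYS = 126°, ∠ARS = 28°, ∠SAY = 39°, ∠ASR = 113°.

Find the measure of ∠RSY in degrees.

∠RSY = 98°

1. ∠RYS = 54°  [linear pair at Y on AR]
2. ∠SRY = 28°  [Y on ray RA]
3. ∠RSY = 98°  [△SYR]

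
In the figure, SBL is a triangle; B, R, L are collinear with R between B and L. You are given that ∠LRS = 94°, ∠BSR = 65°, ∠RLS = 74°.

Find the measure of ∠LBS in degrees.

∠LBS = 29°

1. ∠BRS = 86°  [linear pair at R on BL]
2. ∠RBS = 29°  [△SBR]
3. ∠LBS = 29°  [R on ray BL]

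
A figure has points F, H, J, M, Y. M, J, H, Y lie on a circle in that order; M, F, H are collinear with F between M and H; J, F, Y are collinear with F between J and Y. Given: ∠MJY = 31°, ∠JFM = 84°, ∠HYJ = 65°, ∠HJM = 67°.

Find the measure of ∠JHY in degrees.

1. ∠HMJ = 65°  [△MFJ]
2. ∠HFJ = 96°  [linear pair at F on MH]
3. ∠JHM = 48°  [△MJH]
4. ∠HJY = 36°  [△JFH]
5. ∠JHY = 79°  [△JHY]

∠JHY = 79°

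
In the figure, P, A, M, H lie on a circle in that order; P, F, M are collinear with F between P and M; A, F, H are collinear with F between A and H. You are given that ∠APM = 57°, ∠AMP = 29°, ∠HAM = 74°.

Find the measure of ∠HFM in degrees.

∠HFM = 103°

1. ∠AHP = 29°  [same arc PA]
2. ∠HPM = 74°  [same arc MH]
3. ∠HFP = 77°  [△PFH]
4. ∠HFM = 103°  [linear pair at F on PM]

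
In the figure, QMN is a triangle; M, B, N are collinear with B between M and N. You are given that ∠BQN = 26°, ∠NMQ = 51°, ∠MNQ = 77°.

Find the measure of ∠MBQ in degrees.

∠MBQ = 103°

1. ∠BNQ = 77°  [B on ray NM]
2. ∠NBQ = 77°  [△QBN]
3. ∠MBQ = 103°  [linear pair at B on MN]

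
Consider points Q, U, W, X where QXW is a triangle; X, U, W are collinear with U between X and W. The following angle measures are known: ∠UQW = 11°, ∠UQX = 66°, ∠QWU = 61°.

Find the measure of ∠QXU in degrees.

∠QXU = 42°

1. ∠QUW = 108°  [△QUW]
2. ∠QUX = 72°  [linear pair at U on XW]
3. ∠QXU = 42°  [△QXU]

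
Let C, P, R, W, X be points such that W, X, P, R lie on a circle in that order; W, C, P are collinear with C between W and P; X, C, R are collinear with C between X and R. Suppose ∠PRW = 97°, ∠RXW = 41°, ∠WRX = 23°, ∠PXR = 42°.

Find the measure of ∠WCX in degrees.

1. ∠WPX = 23°  [same arc WX]
2. ∠PCX = 115°  [△XCP]
3. ∠WCX = 65°  [linear pair at C on WP]

∠WCX = 65°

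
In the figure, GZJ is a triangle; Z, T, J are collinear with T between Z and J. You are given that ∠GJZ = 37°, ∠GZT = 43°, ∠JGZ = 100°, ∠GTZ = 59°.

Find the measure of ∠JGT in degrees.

∠JGT = 22°

1. ∠GJT = 37°  [T on ray JZ]
2. ∠GTJ = 121°  [linear pair at T on ZJ]
3. ∠JGT = 22°  [△GTJ]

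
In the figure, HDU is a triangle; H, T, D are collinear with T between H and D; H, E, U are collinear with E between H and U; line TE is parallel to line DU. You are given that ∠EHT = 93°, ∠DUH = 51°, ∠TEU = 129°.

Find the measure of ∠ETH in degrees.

1. ∠DHU = 93°  [T on HD, E on HU]
2. ∠HDU = 36°  [△HDU]
3. ∠ETH = 36°  [TE∥DU, corresponding at T]

∠ETH = 36°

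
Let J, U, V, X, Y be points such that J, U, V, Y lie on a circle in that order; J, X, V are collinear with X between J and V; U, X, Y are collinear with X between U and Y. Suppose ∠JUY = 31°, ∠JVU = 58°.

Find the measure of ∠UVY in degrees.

∠UVY = 89°

1. ∠JYU = 58°  [same arc JU]
2. ∠UJY = 91°  [△JUY]
3. ∠UVY = 89°  [cyclic JUVY, opposite ∠J+∠V]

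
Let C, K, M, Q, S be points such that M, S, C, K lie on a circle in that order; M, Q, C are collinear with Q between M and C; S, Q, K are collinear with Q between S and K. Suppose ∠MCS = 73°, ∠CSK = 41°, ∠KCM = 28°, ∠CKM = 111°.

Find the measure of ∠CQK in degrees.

1. ∠MKS = 73°  [same arc MS]
2. ∠CMK = 41°  [same arc CK]
3. ∠KQM = 66°  [△MQK]
4. ∠CQK = 114°  [linear pair at Q on MC]

∠CQK = 114°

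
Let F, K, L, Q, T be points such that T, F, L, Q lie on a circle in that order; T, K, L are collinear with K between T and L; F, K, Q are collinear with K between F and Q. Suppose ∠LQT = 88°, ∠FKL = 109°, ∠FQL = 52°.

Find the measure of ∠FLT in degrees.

∠FLT = 36°

1. ∠LFT = 92°  [cyclic TFLQ, opposite ∠F+∠Q]
2. ∠FTL = 52°  [same arc FL]
3. ∠FLT = 36°  [△TFL]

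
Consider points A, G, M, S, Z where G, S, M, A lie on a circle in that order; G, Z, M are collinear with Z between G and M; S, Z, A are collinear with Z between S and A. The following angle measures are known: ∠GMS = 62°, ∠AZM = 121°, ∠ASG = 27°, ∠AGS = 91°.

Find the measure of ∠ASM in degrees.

1. ∠AMG = 27°  [same arc GA]
2. ∠AMS = 89°  [cyclic GSMA, opposite ∠G+∠M]
3. ∠MAS = 32°  [△MZA]
4. ∠ASM = 59°  [△SMA]

∠ASM = 59°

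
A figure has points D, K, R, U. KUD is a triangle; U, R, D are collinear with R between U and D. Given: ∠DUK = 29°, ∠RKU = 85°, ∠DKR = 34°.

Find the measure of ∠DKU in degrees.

1. ∠KUR = 29°  [R on ray UD]
2. ∠KRU = 66°  [△KUR]
3. ∠DRK = 114°  [linear pair at R on UD]
4. ∠KDR = 32°  [△KRD]
5. ∠KDU = 32°  [R on ray DU]
6. ∠DKU = 119°  [△KUD]

∠DKU = 119°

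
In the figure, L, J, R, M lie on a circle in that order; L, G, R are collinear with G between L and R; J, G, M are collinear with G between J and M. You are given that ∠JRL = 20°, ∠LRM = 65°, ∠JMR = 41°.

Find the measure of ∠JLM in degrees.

∠JLM = 95°

1. ∠JML = 20°  [same arc LJ]
2. ∠LJM = 65°  [same arc LM]
3. ∠JLM = 95°  [△LJM]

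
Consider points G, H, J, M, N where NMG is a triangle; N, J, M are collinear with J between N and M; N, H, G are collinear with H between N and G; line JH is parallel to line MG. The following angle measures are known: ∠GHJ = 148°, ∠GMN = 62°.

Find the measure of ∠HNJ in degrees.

∠HNJ = 86°

1. ∠JHN = 32°  [linear pair at H on NG]
2. ∠HJN = 62°  [JH∥MG, corresponding at J]
3. ∠HNJ = 86°  [△NJH]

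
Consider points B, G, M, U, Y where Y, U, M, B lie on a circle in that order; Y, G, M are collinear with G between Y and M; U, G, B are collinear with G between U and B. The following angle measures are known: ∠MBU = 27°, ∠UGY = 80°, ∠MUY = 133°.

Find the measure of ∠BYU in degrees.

1. ∠MYU = 27°  [same arc UM]
2. ∠BUY = 73°  [△YGU]
3. ∠UMY = 20°  [△YUM]
4. ∠UBY = 20°  [same arc YU]
5. ∠BYU = 87°  [△YUB]

∠BYU = 87°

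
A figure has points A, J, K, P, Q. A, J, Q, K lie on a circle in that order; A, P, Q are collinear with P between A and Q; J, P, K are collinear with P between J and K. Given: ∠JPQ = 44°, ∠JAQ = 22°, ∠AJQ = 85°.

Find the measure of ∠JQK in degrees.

1. ∠JKQ = 22°  [same arc JQ]
2. ∠AQJ = 73°  [△AJQ]
3. ∠KJQ = 63°  [△JPQ]
4. ∠JQK = 95°  [△JQK]

∠JQK = 95°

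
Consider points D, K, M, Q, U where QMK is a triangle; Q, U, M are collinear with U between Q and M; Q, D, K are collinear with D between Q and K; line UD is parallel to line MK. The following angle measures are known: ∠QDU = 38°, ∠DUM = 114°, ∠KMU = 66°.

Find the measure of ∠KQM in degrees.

1. ∠MKQ = 38°  [UD∥MK, corresponding at D]
2. ∠KMQ = 66°  [U on ray MQ]
3. ∠KQM = 76°  [△QMK]

∠KQM = 76°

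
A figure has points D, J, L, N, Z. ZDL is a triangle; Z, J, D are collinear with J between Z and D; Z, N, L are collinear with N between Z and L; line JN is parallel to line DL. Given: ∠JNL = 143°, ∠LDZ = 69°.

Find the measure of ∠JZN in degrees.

1. ∠JNZ = 37°  [linear pair at N on ZL]
2. ∠NJZ = 69°  [JN∥DL, corresponding at J]
3. ∠JZN = 74°  [△ZJN]

∠JZN = 74°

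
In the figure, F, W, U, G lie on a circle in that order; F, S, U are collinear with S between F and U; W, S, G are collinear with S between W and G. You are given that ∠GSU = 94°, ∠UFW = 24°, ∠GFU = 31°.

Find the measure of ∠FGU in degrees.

1. ∠UGW = 24°  [same arc WU]
2. ∠FUG = 62°  [△USG]
3. ∠FGU = 87°  [△FUG]

∠FGU = 87°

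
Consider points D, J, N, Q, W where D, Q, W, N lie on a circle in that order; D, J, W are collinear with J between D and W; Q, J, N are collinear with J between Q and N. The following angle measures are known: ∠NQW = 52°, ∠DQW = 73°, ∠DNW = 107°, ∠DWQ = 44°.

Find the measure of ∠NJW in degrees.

1. ∠NDW = 52°  [same arc WN]
2. ∠QDW = 63°  [△DQW]
3. ∠DWN = 21°  [△DWN]
4. ∠QNW = 63°  [same arc QW]
5. ∠NJW = 96°  [△WJN]

∠NJW = 96°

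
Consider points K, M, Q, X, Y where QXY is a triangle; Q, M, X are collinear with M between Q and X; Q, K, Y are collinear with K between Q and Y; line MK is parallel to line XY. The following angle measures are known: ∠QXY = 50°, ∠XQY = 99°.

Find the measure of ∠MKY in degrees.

1. ∠QYX = 31°  [△QXY]
2. ∠MKQ = 31°  [MK∥XY, corresponding at K]
3. ∠MKY = 149°  [linear pair at K on QY]

∠MKY = 149°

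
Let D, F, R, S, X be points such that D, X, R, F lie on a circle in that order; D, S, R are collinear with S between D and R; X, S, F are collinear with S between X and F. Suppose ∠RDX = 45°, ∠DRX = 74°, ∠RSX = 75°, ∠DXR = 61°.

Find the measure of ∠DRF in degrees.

1. ∠DFX = 74°  [same arc DX]
2. ∠DSF = 75°  [vertical angles at S]
3. ∠DFR = 119°  [cyclic DXRF, opposite ∠X+∠F]
4. ∠FDR = 31°  [△DSF]
5. ∠DRF = 30°  [△DRF]

∠DRF = 30°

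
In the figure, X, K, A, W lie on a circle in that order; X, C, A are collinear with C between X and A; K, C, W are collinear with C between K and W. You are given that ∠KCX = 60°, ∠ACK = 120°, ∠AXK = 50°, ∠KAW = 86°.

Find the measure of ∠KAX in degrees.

1. ∠AWK = 50°  [same arc KA]
2. ∠AKW = 44°  [△KAW]
3. ∠KAX = 16°  [△KCA]

∠KAX = 16°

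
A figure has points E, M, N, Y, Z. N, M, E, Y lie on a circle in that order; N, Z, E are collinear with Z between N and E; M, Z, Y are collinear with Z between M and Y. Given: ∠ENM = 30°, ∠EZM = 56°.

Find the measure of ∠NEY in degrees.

∠NEY = 26°

1. ∠EYM = 30°  [same arc ME]
2. ∠NZY = 56°  [vertical angles at Z]
3. ∠EZY = 124°  [linear pair at Z on NE]
4. ∠NEY = 26°  [△EZY]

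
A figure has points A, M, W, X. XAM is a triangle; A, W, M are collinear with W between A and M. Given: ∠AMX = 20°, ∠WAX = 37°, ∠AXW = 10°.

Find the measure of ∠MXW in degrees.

1. ∠WMX = 20°  [W on ray MA]
2. ∠AWX = 133°  [△XAW]
3. ∠MWX = 47°  [linear pair at W on AM]
4. ∠MXW = 113°  [△XWM]

∠MXW = 113°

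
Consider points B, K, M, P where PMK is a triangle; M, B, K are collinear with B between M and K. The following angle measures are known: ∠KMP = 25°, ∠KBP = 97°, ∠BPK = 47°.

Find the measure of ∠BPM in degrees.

∠BPM = 72°

1. ∠BMP = 25°  [B on ray MK]
2. ∠MBP = 83°  [linear pair at B on MK]
3. ∠BPM = 72°  [△PMB]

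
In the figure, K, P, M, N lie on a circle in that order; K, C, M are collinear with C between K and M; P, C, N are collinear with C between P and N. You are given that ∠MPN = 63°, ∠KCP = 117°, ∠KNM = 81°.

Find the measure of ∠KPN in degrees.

1. ∠MKN = 63°  [same arc MN]
2. ∠KMN = 36°  [△KMN]
3. ∠KPN = 36°  [same arc KN]

∠KPN = 36°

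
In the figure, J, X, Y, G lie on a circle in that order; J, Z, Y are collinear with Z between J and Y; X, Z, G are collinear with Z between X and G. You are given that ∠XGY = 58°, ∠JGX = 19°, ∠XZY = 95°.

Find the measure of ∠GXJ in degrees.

∠GXJ = 37°

1. ∠XJY = 58°  [same arc XY]
2. ∠JZX = 85°  [linear pair at Z on JY]
3. ∠GXJ = 37°  [△JZX]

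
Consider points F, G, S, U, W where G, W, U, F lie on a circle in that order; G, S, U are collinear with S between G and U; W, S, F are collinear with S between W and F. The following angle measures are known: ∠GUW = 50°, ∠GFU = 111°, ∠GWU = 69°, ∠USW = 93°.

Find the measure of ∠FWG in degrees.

1. ∠UGW = 61°  [△GWU]
2. ∠GSW = 87°  [linear pair at S on GU]
3. ∠FWG = 32°  [△GSW]

∠FWG = 32°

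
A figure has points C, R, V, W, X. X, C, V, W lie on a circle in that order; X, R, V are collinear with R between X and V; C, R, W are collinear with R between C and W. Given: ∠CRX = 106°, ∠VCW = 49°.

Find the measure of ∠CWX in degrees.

∠CWX = 57°

1. ∠VRW = 106°  [vertical angles at R]
2. ∠VXW = 49°  [same arc VW]
3. ∠WRX = 74°  [linear pair at R on XV]
4. ∠CWX = 57°  [△XRW]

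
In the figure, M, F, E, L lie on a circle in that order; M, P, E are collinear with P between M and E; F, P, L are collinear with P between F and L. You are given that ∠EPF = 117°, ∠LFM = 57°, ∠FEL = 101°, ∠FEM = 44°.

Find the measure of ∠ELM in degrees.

1. ∠LPM = 117°  [vertical angles at P]
2. ∠LEM = 57°  [same arc ML]
3. ∠FLM = 44°  [same arc MF]
4. ∠EML = 19°  [△MPL]
5. ∠ELM = 104°  [△MEL]

∠ELM = 104°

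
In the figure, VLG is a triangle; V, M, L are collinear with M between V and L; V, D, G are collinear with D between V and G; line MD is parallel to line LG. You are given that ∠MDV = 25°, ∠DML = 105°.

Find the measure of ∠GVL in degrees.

∠GVL = 80°

1. ∠DMV = 75°  [linear pair at M on VL]
2. ∠DVM = 80°  [△VMD]
3. ∠GVL = 80°  [M on VL, D on VG]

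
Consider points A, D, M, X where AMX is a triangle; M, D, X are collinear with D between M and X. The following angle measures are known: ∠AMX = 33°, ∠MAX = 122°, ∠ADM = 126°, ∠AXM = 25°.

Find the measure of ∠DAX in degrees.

1. ∠ADX = 54°  [linear pair at D on MX]
2. ∠AXD = 25°  [D on ray XM]
3. ∠DAX = 101°  [△ADX]

∠DAX = 101°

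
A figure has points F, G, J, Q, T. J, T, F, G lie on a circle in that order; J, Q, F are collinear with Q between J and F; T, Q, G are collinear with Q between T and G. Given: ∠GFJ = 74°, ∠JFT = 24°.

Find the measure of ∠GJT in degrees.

1. ∠GTJ = 74°  [same arc JG]
2. ∠JGT = 24°  [same arc JT]
3. ∠GJT = 82°  [△JTG]

∠GJT = 82°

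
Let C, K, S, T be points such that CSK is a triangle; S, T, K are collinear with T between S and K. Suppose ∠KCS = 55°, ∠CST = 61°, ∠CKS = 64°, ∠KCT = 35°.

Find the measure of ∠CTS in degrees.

∠CTS = 99°

1. ∠CKT = 64°  [T on ray KS]
2. ∠CTK = 81°  [△CTK]
3. ∠CTS = 99°  [linear pair at T on SK]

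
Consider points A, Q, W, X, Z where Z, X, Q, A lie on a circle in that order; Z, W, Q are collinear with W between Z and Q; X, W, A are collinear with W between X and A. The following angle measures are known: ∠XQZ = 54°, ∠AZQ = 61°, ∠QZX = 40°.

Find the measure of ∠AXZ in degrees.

∠AXZ = 25°

1. ∠XAZ = 54°  [same arc ZX]
2. ∠AWZ = 65°  [△ZWA]
3. ∠QAX = 40°  [same arc XQ]
4. ∠AWQ = 115°  [linear pair at W on ZQ]
5. ∠AQZ = 25°  [△QWA]
6. ∠AXZ = 25°  [same arc ZA]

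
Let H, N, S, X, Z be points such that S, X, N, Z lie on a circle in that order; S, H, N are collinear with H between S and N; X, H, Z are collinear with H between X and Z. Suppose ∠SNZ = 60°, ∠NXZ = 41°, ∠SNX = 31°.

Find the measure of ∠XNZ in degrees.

1. ∠SXZ = 60°  [same arc SZ]
2. ∠SZX = 31°  [same arc SX]
3. ∠XSZ = 89°  [△SXZ]
4. ∠XNZ = 91°  [cyclic SXNZ, opposite ∠S+∠N]

∠XNZ = 91°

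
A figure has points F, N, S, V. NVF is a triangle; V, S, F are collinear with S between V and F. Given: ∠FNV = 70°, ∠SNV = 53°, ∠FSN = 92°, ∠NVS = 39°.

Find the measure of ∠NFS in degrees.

∠NFS = 71°

1. ∠FVN = 39°  [S on ray VF]
2. ∠NFV = 71°  [△NVF]
3. ∠NFS = 71°  [S on ray FV]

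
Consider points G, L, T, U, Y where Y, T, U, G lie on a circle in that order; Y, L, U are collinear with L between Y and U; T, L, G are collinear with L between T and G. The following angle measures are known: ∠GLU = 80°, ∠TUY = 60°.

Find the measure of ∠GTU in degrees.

1. ∠TLY = 80°  [vertical angles at L]
2. ∠TLU = 100°  [linear pair at L on YU]
3. ∠GTU = 20°  [△TLU]

∠GTU = 20°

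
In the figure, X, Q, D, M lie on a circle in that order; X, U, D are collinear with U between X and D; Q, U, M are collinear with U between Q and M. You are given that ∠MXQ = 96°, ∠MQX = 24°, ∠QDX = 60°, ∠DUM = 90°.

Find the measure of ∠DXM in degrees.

∠DXM = 30°

1. ∠QMX = 60°  [△XQM]
2. ∠MUX = 90°  [linear pair at U on XD]
3. ∠DXM = 30°  [△XUM]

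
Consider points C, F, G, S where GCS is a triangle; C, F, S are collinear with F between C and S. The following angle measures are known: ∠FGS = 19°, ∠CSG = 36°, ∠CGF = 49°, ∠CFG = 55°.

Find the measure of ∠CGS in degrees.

∠CGS = 68°

1. ∠FCG = 76°  [△GCF]
2. ∠GCS = 76°  [F on ray CS]
3. ∠CGS = 68°  [△GCS]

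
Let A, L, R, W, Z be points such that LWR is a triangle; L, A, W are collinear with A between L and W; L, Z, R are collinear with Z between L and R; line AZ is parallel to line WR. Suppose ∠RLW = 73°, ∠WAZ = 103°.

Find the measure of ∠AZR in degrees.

1. ∠ALZ = 73°  [A on LW, Z on LR]
2. ∠LAZ = 77°  [linear pair at A on LW]
3. ∠AZL = 30°  [△LAZ]
4. ∠AZR = 150°  [linear pair at Z on LR]

∠AZR = 150°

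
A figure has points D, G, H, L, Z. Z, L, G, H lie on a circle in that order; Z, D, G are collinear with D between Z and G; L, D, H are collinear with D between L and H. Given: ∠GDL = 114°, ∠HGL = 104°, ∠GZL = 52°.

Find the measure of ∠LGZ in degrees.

1. ∠LDZ = 66°  [linear pair at D on ZG]
2. ∠HZL = 76°  [cyclic ZLGH, opposite ∠Z+∠G]
3. ∠HLZ = 62°  [△ZDL]
4. ∠LHZ = 42°  [△ZLH]
5. ∠LGZ = 42°  [same arc ZL]

∠LGZ = 42°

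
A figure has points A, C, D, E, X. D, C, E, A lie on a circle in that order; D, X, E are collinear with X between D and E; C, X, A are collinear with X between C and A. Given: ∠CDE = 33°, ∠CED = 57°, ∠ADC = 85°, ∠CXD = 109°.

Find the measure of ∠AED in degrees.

1. ∠CAE = 33°  [same arc CE]
2. ∠AXE = 109°  [vertical angles at X]
3. ∠AED = 38°  [△EXA]

∠AED = 38°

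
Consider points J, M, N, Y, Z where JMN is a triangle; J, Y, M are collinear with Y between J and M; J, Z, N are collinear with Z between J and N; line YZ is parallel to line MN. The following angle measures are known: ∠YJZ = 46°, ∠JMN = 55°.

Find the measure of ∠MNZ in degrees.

1. ∠MJN = 46°  [Y on JM, Z on JN]
2. ∠JNM = 79°  [△JMN]
3. ∠MNZ = 79°  [Z on ray NJ]

∠MNZ = 79°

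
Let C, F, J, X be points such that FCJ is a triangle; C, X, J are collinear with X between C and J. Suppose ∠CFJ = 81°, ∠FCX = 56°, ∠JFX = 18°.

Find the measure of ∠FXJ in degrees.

1. ∠FCJ = 56°  [X on ray CJ]
2. ∠CJF = 43°  [△FCJ]
3. ∠FJX = 43°  [X on ray JC]
4. ∠FXJ = 119°  [△FXJ]

∠FXJ = 119°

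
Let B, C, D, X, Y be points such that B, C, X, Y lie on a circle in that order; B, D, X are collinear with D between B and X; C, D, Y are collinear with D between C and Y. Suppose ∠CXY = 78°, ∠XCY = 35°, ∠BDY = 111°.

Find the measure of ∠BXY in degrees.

∠BXY = 44°

1. ∠CYX = 67°  [△CXY]
2. ∠XDY = 69°  [linear pair at D on BX]
3. ∠BXY = 44°  [△XDY]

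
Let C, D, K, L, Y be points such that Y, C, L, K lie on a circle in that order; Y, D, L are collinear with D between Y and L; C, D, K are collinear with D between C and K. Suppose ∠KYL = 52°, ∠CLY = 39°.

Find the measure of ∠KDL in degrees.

∠KDL = 91°

1. ∠CKY = 39°  [same arc YC]
2. ∠KDY = 89°  [△YDK]
3. ∠KDL = 91°  [linear pair at D on YL]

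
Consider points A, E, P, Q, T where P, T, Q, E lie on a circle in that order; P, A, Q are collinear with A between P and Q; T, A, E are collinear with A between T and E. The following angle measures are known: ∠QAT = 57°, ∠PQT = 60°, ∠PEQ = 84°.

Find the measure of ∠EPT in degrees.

1. ∠PAT = 123°  [linear pair at A on PQ]
2. ∠PET = 60°  [same arc PT]
3. ∠PTQ = 96°  [cyclic PTQE, opposite ∠T+∠E]
4. ∠QPT = 24°  [△PTQ]
5. ∠ETP = 33°  [△PAT]
6. ∠EPT = 87°  [△PTE]

∠EPT = 87°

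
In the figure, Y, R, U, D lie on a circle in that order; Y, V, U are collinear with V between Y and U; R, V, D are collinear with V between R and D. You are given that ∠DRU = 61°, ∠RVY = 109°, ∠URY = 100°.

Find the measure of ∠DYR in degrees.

1. ∠DYU = 61°  [same arc UD]
2. ∠DVU = 109°  [vertical angles at V]
3. ∠UDY = 80°  [cyclic YRUD, opposite ∠R+∠D]
4. ∠DUY = 39°  [△YUD]
5. ∠DVY = 71°  [linear pair at V on YU]
6. ∠DRY = 39°  [same arc YD]
7. ∠RDY = 48°  [△YVD]
8. ∠DYR = 93°  [△YRD]

∠DYR = 93°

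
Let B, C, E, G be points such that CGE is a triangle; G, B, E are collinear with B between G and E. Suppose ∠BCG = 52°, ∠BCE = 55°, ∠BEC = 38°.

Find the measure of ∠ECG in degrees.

∠ECG = 107°

1. ∠CBE = 87°  [△CBE]
2. ∠CEG = 38°  [B on ray EG]
3. ∠CBG = 93°  [linear pair at B on GE]
4. ∠BGC = 35°  [△CGB]
5. ∠CGE = 35°  [B on ray GE]
6. ∠ECG = 107°  [△CGE]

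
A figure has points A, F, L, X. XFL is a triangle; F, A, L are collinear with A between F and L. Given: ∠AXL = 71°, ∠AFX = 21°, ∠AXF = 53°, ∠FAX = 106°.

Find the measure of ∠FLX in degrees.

1. ∠LAX = 74°  [linear pair at A on FL]
2. ∠ALX = 35°  [△XAL]
3. ∠FLX = 35°  [A on ray LF]

∠FLX = 35°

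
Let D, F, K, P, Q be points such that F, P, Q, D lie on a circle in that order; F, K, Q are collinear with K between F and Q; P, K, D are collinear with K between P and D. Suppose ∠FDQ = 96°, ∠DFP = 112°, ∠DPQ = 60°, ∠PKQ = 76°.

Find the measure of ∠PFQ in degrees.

∠PFQ = 52°

1. ∠FPQ = 84°  [cyclic FPQD, opposite ∠P+∠D]
2. ∠FQP = 44°  [△PKQ]
3. ∠PFQ = 52°  [△FPQ]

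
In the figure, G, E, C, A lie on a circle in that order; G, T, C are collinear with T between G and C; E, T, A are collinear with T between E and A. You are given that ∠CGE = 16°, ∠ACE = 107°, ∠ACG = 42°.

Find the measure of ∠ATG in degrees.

1. ∠CAE = 16°  [same arc EC]
2. ∠ATC = 122°  [△CTA]
3. ∠ATG = 58°  [linear pair at T on GC]

∠ATG = 58°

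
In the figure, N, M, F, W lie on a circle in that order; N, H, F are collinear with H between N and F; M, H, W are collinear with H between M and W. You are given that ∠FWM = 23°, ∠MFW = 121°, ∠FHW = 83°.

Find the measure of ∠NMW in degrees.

∠NMW = 74°

1. ∠FNM = 23°  [same arc MF]
2. ∠MHN = 83°  [vertical angles at H]
3. ∠NMW = 74°  [△NHM]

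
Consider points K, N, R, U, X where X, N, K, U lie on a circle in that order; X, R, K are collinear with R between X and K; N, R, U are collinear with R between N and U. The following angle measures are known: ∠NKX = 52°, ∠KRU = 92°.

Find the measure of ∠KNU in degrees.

∠KNU = 40°

1. ∠NUX = 52°  [same arc XN]
2. ∠URX = 88°  [linear pair at R on XK]
3. ∠KXU = 40°  [△XRU]
4. ∠KNU = 40°  [same arc KU]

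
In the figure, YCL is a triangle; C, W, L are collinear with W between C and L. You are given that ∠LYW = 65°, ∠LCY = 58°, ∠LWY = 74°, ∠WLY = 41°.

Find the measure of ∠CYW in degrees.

1. ∠WCY = 58°  [W on ray CL]
2. ∠CWY = 106°  [linear pair at W on CL]
3. ∠CYW = 16°  [△YCW]

∠CYW = 16°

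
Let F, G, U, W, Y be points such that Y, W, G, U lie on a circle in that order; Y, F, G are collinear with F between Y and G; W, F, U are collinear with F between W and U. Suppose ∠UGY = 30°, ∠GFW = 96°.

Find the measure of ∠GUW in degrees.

1. ∠UWY = 30°  [same arc YU]
2. ∠WFY = 84°  [linear pair at F on YG]
3. ∠GYW = 66°  [△YFW]
4. ∠GUW = 66°  [same arc WG]

∠GUW = 66°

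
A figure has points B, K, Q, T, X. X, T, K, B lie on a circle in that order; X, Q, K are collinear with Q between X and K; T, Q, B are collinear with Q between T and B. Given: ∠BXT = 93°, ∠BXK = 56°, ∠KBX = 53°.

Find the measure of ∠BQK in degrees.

1. ∠BKT = 87°  [cyclic XTKB, opposite ∠X+∠K]
2. ∠BTK = 56°  [same arc KB]
3. ∠BKX = 71°  [△XKB]
4. ∠KBT = 37°  [△TKB]
5. ∠BQK = 72°  [△KQB]

∠BQK = 72°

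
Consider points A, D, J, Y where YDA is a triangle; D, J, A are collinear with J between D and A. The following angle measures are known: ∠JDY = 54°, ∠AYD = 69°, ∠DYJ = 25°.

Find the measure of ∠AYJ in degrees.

∠AYJ = 44°

1. ∠DJY = 101°  [△YDJ]
2. ∠ADY = 54°  [J on ray DA]
3. ∠DAY = 57°  [△YDA]
4. ∠AJY = 79°  [linear pair at J on DA]
5. ∠JAY = 57°  [J on ray AD]
6. ∠AYJ = 44°  [△YJA]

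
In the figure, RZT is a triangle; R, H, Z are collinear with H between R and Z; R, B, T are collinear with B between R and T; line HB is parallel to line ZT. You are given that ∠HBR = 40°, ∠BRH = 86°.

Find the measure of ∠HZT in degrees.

1. ∠BHR = 54°  [△RHB]
2. ∠BHZ = 126°  [linear pair at H on RZ]
3. ∠HZT = 54°  [HB∥ZT, co-interior at Z–H]

∠HZT = 54°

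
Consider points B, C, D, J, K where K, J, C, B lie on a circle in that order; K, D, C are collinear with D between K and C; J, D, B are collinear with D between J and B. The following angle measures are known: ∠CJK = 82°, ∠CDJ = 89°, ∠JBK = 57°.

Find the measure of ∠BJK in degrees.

1. ∠CBK = 98°  [cyclic KJCB, opposite ∠J+∠B]
2. ∠BDK = 89°  [vertical angles at D]
3. ∠BKC = 34°  [△KDB]
4. ∠BCK = 48°  [△KCB]
5. ∠BJK = 48°  [same arc KB]

∠BJK = 48°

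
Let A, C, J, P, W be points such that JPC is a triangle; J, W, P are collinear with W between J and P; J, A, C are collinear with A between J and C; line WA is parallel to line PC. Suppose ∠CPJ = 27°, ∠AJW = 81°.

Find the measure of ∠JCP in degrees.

∠JCP = 72°

1. ∠AWJ = 27°  [WA∥PC, corresponding at W]
2. ∠JAW = 72°  [△JWA]
3. ∠JCP = 72°  [WA∥PC, corresponding at A]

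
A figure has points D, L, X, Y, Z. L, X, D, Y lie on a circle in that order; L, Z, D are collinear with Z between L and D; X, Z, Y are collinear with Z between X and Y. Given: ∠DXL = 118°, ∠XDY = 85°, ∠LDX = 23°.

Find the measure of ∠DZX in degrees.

1. ∠DLX = 39°  [△LXD]
2. ∠DYX = 39°  [same arc XD]
3. ∠DXY = 56°  [△XDY]
4. ∠DZX = 101°  [△XZD]

∠DZX = 101°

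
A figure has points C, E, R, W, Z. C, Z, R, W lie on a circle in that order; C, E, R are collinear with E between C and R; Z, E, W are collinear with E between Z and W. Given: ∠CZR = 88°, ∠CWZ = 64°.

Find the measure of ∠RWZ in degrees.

1. ∠CRZ = 64°  [same arc CZ]
2. ∠RCZ = 28°  [△CZR]
3. ∠RWZ = 28°  [same arc ZR]

∠RWZ = 28°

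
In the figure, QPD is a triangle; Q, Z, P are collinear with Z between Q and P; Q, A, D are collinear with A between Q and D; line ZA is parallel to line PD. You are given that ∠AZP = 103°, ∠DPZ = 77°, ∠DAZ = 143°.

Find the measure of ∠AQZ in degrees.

∠AQZ = 66°

1. ∠AZQ = 77°  [linear pair at Z on QP]
2. ∠QAZ = 37°  [linear pair at A on QD]
3. ∠AQZ = 66°  [△QZA]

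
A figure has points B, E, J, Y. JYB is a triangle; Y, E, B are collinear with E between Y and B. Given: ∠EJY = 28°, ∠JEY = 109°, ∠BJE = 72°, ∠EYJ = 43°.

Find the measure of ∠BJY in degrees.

1. ∠BEJ = 71°  [linear pair at E on YB]
2. ∠EBJ = 37°  [△JEB]
3. ∠BYJ = 43°  [E on ray YB]
4. ∠JBY = 37°  [E on ray BY]
5. ∠BJY = 100°  [△JYB]

∠BJY = 100°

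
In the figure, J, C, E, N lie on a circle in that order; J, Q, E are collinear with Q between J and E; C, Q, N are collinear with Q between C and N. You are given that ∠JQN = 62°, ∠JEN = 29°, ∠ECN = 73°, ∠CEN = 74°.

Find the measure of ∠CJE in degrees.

∠CJE = 33°

1. ∠CQE = 62°  [vertical angles at Q]
2. ∠JCN = 29°  [same arc JN]
3. ∠CQJ = 118°  [linear pair at Q on JE]
4. ∠CJE = 33°  [△JQC]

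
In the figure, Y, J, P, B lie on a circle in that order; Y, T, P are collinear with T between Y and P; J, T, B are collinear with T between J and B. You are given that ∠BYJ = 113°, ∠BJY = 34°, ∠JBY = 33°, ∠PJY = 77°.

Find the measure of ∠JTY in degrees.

1. ∠JPY = 33°  [same arc YJ]
2. ∠JYP = 70°  [△YJP]
3. ∠JTY = 76°  [△YTJ]

∠JTY = 76°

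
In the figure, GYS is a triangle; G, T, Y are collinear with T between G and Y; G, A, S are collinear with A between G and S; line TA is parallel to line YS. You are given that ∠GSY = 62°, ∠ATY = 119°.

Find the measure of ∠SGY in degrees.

∠SGY = 57°

1. ∠GAT = 62°  [TA∥YS, corresponding at A]
2. ∠ATG = 61°  [linear pair at T on GY]
3. ∠AGT = 57°  [△GTA]
4. ∠SGY = 57°  [T on GY, A on GS]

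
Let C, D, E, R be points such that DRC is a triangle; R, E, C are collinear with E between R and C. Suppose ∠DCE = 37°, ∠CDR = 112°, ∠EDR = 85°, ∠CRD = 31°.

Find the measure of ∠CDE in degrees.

1. ∠DRE = 31°  [E on ray RC]
2. ∠DER = 64°  [△DRE]
3. ∠CED = 116°  [linear pair at E on RC]
4. ∠CDE = 27°  [△DEC]

∠CDE = 27°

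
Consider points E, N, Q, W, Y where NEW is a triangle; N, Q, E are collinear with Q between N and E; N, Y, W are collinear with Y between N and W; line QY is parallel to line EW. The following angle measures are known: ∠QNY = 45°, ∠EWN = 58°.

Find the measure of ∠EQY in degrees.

∠EQY = 103°

1. ∠ENW = 45°  [Q on NE, Y on NW]
2. ∠NEW = 77°  [△NEW]
3. ∠NQY = 77°  [QY∥EW, corresponding at Q]
4. ∠EQY = 103°  [linear pair at Q on NE]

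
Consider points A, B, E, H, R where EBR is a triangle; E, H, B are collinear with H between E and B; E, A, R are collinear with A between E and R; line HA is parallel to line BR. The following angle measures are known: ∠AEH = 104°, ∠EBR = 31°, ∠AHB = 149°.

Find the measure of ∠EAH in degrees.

∠EAH = 45°

1. ∠BER = 104°  [H on EB, A on ER]
2. ∠BRE = 45°  [△EBR]
3. ∠EAH = 45°  [HA∥BR, corresponding at A]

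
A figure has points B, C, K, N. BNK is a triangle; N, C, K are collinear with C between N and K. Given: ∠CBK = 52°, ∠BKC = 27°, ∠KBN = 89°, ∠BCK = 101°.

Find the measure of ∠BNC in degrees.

1. ∠BKN = 27°  [C on ray KN]
2. ∠BNK = 64°  [△BNK]
3. ∠BNC = 64°  [C on ray NK]

∠BNC = 64°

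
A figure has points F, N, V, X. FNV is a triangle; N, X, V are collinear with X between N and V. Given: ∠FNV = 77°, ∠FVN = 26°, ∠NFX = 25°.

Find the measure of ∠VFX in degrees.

1. ∠FNX = 77°  [X on ray NV]
2. ∠FVX = 26°  [X on ray VN]
3. ∠FXN = 78°  [△FNX]
4. ∠FXV = 102°  [linear pair at X on NV]
5. ∠VFX = 52°  [△FXV]

∠VFX = 52°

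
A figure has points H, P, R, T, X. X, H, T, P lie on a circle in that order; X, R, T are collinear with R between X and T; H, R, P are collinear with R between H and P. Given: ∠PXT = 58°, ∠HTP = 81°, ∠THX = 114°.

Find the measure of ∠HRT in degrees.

1. ∠PHT = 58°  [same arc TP]
2. ∠HPT = 41°  [△HTP]
3. ∠HXT = 41°  [same arc HT]
4. ∠HTX = 25°  [△XHT]
5. ∠HRT = 97°  [△HRT]

∠HRT = 97°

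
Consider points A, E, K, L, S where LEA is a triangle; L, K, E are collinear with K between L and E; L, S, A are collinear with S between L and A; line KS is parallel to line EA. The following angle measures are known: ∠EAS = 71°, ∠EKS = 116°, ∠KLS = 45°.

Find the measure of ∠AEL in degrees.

1. ∠EAL = 71°  [S on ray AL]
2. ∠ALE = 45°  [K on LE, S on LA]
3. ∠AEL = 64°  [△LEA]

∠AEL = 64°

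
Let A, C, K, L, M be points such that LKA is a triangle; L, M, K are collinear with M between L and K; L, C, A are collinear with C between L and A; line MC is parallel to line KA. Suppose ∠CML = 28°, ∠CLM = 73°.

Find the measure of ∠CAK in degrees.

1. ∠LCM = 79°  [△LMC]
2. ∠ACM = 101°  [linear pair at C on LA]
3. ∠CAK = 79°  [MC∥KA, co-interior at A–C]

∠CAK = 79°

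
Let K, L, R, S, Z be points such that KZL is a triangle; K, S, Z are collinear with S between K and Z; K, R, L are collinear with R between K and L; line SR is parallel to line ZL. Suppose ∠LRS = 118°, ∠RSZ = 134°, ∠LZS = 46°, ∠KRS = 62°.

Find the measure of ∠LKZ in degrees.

∠LKZ = 72°

1. ∠KZL = 46°  [S on ray ZK]
2. ∠KLZ = 62°  [SR∥ZL, corresponding at R]
3. ∠LKZ = 72°  [△KZL]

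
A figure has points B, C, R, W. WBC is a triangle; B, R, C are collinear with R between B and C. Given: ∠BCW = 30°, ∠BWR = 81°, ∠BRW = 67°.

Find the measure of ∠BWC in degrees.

∠BWC = 118°

1. ∠RBW = 32°  [△WBR]
2. ∠CBW = 32°  [R on ray BC]
3. ∠BWC = 118°  [△WBC]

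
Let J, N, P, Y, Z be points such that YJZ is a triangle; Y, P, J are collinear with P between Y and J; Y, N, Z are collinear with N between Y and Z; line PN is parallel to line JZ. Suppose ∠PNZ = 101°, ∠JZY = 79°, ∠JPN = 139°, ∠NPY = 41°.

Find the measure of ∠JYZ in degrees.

1. ∠PNY = 79°  [linear pair at N on YZ]
2. ∠NYP = 60°  [△YPN]
3. ∠JYZ = 60°  [P on YJ, N on YZ]

∠JYZ = 60°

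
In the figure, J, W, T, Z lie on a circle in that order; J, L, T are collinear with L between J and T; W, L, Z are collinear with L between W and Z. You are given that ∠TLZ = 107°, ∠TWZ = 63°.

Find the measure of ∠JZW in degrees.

1. ∠JLZ = 73°  [linear pair at L on JT]
2. ∠TJZ = 63°  [same arc TZ]
3. ∠JZW = 44°  [△JLZ]

∠JZW = 44°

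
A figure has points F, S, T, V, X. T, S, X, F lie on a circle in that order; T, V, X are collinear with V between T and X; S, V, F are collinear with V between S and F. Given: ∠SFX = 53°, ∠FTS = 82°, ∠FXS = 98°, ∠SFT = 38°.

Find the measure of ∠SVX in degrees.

1. ∠FSX = 29°  [△SXF]
2. ∠SXT = 38°  [same arc TS]
3. ∠SVX = 113°  [△SVX]

∠SVX = 113°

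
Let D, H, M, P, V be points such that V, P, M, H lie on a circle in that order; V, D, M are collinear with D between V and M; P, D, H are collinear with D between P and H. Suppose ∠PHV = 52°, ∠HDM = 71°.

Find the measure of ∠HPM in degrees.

1. ∠PMV = 52°  [same arc VP]
2. ∠PDV = 71°  [vertical angles at D]
3. ∠MDP = 109°  [linear pair at D on VM]
4. ∠HPM = 19°  [△PDM]

∠HPM = 19°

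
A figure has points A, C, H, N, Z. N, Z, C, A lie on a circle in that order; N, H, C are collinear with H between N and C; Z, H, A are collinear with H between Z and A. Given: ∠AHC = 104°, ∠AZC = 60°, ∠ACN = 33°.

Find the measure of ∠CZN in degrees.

∠CZN = 93°

1. ∠ANC = 60°  [same arc CA]
2. ∠CAN = 87°  [△NCA]
3. ∠CZN = 93°  [cyclic NZCA, opposite ∠Z+∠A]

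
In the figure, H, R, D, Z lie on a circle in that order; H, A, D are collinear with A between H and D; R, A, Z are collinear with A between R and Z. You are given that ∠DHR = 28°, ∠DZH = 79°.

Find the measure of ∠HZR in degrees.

∠HZR = 51°

1. ∠DRH = 101°  [cyclic HRDZ, opposite ∠R+∠Z]
2. ∠HDR = 51°  [△HRD]
3. ∠HZR = 51°  [same arc HR]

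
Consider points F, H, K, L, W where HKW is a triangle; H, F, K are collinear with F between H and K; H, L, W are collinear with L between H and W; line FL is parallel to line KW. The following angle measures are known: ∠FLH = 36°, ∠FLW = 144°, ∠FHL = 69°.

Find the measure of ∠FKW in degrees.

∠FKW = 75°

1. ∠HFL = 75°  [△HFL]
2. ∠KFL = 105°  [linear pair at F on HK]
3. ∠FKW = 75°  [FL∥KW, co-interior at K–F]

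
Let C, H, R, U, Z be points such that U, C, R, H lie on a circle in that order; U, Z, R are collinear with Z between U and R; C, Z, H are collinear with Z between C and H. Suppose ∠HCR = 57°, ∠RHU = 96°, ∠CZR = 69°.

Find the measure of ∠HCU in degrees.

1. ∠HUR = 57°  [same arc RH]
2. ∠HRU = 27°  [△URH]
3. ∠HCU = 27°  [same arc UH]

∠HCU = 27°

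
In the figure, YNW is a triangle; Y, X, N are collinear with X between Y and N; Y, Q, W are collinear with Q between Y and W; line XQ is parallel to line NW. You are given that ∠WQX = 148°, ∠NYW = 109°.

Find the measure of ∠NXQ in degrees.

∠NXQ = 141°

1. ∠XQY = 32°  [linear pair at Q on YW]
2. ∠QYX = 109°  [X on YN, Q on YW]
3. ∠QXY = 39°  [△YXQ]
4. ∠NXQ = 141°  [linear pair at X on YN]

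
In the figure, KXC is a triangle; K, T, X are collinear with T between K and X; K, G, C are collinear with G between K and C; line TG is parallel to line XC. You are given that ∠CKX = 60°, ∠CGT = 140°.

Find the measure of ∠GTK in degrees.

1. ∠GKT = 60°  [T on KX, G on KC]
2. ∠KGT = 40°  [linear pair at G on KC]
3. ∠GTK = 80°  [△KTG]

∠GTK = 80°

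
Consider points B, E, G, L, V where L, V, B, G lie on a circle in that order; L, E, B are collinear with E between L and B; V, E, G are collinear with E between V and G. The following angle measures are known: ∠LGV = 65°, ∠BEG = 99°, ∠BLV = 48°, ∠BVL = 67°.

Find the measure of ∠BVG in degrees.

1. ∠LBV = 65°  [same arc LV]
2. ∠LEV = 99°  [vertical angles at E]
3. ∠BEV = 81°  [linear pair at E on LB]
4. ∠BVG = 34°  [△VEB]

∠BVG = 34°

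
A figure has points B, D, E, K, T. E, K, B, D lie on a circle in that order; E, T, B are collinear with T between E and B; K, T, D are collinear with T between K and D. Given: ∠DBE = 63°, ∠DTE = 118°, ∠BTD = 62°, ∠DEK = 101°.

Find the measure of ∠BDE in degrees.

1. ∠DKE = 63°  [same arc ED]
2. ∠EDK = 16°  [△EKD]
3. ∠BED = 46°  [△ETD]
4. ∠BDE = 71°  [△EBD]

∠BDE = 71°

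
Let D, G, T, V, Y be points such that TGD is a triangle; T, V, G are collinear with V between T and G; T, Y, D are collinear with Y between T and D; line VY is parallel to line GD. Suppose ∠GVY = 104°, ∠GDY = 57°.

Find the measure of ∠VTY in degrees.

1. ∠TVY = 76°  [linear pair at V on TG]
2. ∠GDT = 57°  [Y on ray DT]
3. ∠DGT = 76°  [VY∥GD, corresponding at V]
4. ∠DTG = 47°  [△TGD]
5. ∠VTY = 47°  [V on TG, Y on TD]

∠VTY = 47°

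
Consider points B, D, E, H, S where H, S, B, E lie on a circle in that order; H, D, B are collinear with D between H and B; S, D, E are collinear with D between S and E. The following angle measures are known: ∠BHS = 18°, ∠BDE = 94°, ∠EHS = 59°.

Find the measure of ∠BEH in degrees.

1. ∠BES = 18°  [same arc SB]
2. ∠EBH = 68°  [△BDE]
3. ∠EBS = 121°  [cyclic HSBE, opposite ∠H+∠B]
4. ∠BSE = 41°  [△SBE]
5. ∠BHE = 41°  [same arc BE]
6. ∠BEH = 71°  [△HBE]

∠BEH = 71°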